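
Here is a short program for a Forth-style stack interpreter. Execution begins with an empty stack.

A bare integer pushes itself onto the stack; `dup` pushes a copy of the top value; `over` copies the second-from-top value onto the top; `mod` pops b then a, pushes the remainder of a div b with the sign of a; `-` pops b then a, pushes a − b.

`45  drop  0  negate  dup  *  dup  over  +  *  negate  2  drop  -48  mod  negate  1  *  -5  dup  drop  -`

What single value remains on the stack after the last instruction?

45     -> 45
drop   -> (empty)
0      -> 0
negate -> 0
dup    -> 0 0
*      -> 0
dup    -> 0 0
over   -> 0 0 0
+      -> 0 0
*      -> 0
negate -> 0
2      -> 0 2
drop   -> 0
-48    -> 0 -48
mod    -> 0
negate -> 0
1      -> 0 1
*      -> 0
-5     -> 0 -5
dup    -> 0 -5 -5
drop   -> 0 -5
-      -> 5

5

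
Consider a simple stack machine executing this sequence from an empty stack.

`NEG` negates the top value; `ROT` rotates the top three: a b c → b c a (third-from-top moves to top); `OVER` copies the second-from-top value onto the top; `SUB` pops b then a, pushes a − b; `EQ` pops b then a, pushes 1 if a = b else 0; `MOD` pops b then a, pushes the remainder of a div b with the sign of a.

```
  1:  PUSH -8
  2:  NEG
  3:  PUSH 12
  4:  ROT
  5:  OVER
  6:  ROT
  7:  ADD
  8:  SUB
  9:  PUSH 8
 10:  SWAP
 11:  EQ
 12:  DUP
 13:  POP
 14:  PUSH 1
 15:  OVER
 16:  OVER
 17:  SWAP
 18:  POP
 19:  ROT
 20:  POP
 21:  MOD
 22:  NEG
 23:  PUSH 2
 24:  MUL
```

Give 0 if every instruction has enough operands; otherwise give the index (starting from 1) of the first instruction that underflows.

PUSH -8 → -8
NEG     → 8
PUSH 12 → 8 12
ROT  — needs 3 operands, stack has 2 → underflow

4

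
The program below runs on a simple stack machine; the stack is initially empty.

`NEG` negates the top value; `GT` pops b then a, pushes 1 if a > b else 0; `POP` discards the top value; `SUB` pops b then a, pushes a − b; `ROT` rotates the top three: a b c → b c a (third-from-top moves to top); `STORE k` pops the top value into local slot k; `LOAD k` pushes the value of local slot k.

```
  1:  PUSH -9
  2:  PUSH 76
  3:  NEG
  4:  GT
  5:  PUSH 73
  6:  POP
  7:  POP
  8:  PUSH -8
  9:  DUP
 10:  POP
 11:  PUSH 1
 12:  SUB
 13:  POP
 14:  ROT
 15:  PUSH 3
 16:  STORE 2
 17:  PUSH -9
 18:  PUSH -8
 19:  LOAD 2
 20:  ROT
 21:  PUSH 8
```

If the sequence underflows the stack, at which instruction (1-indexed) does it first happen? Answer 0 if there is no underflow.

PUSH -9 -> [-9]
PUSH 76 -> [-9, 76]
NEG     -> [-9, -76]
GT      -> [1]
PUSH 73 -> [1, 73]
POP     -> [1]
POP     -> []
PUSH -8 -> [-8]
DUP     -> [-8, -8]
POP     -> [-8]
PUSH 1  -> [-8, 1]
SUB     -> [-9]
POP     -> []
ROT  — needs 3 operands, stack has 0 → underflow

14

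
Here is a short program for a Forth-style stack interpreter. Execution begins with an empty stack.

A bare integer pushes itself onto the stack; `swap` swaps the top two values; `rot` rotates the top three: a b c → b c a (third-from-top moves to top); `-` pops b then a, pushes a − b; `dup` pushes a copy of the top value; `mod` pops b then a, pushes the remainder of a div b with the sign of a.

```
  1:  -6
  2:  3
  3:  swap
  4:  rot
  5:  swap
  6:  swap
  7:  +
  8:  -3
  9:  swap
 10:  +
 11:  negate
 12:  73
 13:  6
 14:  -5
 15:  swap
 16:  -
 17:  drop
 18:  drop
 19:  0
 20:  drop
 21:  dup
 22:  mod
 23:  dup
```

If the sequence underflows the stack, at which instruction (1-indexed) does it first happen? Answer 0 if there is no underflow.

4

-6   : -6
3    : -6 3
swap : 3 -6
rot  — needs 3 operands, stack has 2 → underflow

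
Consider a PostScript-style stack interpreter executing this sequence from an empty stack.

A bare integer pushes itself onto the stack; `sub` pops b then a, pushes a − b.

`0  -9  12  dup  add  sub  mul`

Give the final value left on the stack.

0   → 0
-9  → 0 -9
12  → 0 -9 12
dup → 0 -9 12 12
add → 0 -9 24
sub → 0 -33
mul → 0

0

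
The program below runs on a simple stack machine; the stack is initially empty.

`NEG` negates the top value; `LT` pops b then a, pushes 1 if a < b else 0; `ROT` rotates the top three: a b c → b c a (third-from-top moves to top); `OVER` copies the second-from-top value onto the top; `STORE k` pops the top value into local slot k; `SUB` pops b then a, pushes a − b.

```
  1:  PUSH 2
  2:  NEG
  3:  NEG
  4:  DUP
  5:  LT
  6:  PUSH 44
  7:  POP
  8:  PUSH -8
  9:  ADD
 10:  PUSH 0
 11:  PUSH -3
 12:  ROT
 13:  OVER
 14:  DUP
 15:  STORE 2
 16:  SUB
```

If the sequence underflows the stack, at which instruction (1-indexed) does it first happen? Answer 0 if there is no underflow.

PUSH 2   [2]
NEG      [-2]
NEG      [2]
DUP      [2, 2]
LT       [0]
PUSH 44  [0, 44]
POP      [0]
PUSH -8  [0, -8]
ADD      [-8]
PUSH 0   [-8, 0]
PUSH -3  [-8, 0, -3]
ROT      [0, -3, -8]
OVER     [0, -3, -8, -3]
DUP      [0, -3, -8, -3, -3]
STORE 2  [0, -3, -8, -3]
SUB      [0, -3, -5]

0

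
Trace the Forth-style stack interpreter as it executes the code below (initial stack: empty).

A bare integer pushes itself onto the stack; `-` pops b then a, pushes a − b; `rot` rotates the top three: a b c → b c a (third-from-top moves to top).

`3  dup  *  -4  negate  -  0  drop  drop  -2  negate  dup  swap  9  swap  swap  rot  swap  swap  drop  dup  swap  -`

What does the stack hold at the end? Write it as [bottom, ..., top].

[2, 0]

3      : [3]
dup    : [3, 3]
*      : [9]
-4     : [9, -4]
negate : [9, 4]
-      : [5]
0      : [5, 0]
drop   : [5]
drop   : []
-2     : [-2]
negate : [2]
dup    : [2, 2]
swap   : [2, 2]
9      : [2, 2, 9]
swap   : [2, 9, 2]
swap   : [2, 2, 9]
rot    : [2, 9, 2]
swap   : [2, 2, 9]
swap   : [2, 9, 2]
drop   : [2, 9]
dup    : [2, 9, 9]
swap   : [2, 9, 9]
-      : [2, 0]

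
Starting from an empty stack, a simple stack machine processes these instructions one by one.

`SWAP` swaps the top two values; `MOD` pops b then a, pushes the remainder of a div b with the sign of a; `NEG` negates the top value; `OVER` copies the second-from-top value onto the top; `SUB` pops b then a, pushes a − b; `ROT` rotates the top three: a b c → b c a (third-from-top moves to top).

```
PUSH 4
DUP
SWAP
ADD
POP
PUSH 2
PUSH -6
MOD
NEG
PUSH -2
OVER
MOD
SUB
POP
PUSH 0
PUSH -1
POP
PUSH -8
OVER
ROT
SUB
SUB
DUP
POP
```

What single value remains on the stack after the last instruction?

PUSH 4  → 4
DUP     → 4 4
SWAP    → 4 4
ADD     → 8
POP     → (empty)
PUSH 2  → 2
PUSH -6 → 2 -6
MOD     → 2
NEG     → -2
PUSH -2 → -2 -2
OVER    → -2 -2 -2
MOD     → -2 0
SUB     → -2
POP     → (empty)
PUSH 0  → 0
PUSH -1 → 0 -1
POP     → 0
PUSH -8 → 0 -8
OVER    → 0 -8 0
ROT     → -8 0 0
SUB     → -8 0
SUB     → -8
DUP     → -8 -8
POP     → -8

-8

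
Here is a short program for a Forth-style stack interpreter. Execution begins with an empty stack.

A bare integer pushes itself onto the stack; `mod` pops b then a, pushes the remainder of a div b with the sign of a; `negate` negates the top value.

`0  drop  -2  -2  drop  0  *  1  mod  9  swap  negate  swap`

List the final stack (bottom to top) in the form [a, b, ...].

[0, 9]

0       0
drop    (empty)
-2      -2
-2      -2 -2
drop    -2
0       -2 0
*       0
1       0 1
mod     0
9       0 9
swap    9 0
negate  9 0
swap    0 9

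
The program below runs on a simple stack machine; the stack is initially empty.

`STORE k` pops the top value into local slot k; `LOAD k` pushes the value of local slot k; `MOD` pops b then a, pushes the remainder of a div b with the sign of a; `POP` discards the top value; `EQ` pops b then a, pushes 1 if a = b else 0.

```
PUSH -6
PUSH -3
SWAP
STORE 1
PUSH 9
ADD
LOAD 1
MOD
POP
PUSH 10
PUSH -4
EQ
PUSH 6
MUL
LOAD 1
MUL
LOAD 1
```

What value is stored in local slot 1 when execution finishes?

-6

PUSH -6  -6
PUSH -3  -6 -3
SWAP     -3 -6
STORE 1  -3
PUSH 9   -3 9
ADD      6
LOAD 1   6 -6
MOD      0
POP      (empty)
PUSH 10  10
PUSH -4  10 -4
EQ       0
PUSH 6   0 6
MUL      0
LOAD 1   0 -6
MUL      0
LOAD 1   0 -6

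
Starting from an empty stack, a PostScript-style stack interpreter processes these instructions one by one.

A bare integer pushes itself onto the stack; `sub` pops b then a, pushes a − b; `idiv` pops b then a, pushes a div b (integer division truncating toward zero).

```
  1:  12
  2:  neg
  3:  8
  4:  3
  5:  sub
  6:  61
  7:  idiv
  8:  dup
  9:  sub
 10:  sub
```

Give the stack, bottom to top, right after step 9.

12    12
neg   -12
8     -12 8
3     -12 8 3
sub   -12 5
61    -12 5 61
idiv  -12 0
dup   -12 0 0
sub   -12 0

[-12, 0]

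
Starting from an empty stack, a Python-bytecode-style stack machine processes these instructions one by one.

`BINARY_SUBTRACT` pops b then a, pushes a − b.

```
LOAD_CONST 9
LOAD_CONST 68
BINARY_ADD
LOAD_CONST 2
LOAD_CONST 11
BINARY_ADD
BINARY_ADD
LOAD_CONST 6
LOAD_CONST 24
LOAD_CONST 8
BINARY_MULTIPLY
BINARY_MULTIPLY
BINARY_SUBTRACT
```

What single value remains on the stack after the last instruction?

-1062

LOAD_CONST 9    → 9
LOAD_CONST 68   → 9 68
BINARY_ADD      → 77
LOAD_CONST 2    → 77 2
LOAD_CONST 11   → 77 2 11
BINARY_ADD      → 77 13
BINARY_ADD      → 90
LOAD_CONST 6    → 90 6
LOAD_CONST 24   → 90 6 24
LOAD_CONST 8    → 90 6 24 8
BINARY_MULTIPLY → 90 6 192
BINARY_MULTIPLY → 90 1152
BINARY_SUBTRACT → -1062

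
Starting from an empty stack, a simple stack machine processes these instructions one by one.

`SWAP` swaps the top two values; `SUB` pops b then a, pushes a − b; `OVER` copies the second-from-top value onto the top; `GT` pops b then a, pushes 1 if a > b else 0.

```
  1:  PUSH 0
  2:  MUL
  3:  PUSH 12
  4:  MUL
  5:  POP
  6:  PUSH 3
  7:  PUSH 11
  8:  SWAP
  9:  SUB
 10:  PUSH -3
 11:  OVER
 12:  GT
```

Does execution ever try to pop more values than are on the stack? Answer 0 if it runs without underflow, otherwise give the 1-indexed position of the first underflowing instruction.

PUSH 0 → [0]
MUL  — needs 2 operands, stack has 1 → underflow

2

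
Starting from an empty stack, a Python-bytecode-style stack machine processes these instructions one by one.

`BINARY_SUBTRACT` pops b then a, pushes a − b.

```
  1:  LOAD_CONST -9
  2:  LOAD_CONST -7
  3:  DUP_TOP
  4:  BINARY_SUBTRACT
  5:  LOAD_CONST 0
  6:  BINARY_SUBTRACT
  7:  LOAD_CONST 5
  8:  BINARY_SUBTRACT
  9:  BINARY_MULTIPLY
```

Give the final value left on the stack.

45

LOAD_CONST -9    [-9]
LOAD_CONST -7    [-9, -7]
DUP_TOP          [-9, -7, -7]
BINARY_SUBTRACT  [-9, 0]
LOAD_CONST 0     [-9, 0, 0]
BINARY_SUBTRACT  [-9, 0]
LOAD_CONST 5     [-9, 0, 5]
BINARY_SUBTRACT  [-9, -5]
BINARY_MULTIPLY  [45]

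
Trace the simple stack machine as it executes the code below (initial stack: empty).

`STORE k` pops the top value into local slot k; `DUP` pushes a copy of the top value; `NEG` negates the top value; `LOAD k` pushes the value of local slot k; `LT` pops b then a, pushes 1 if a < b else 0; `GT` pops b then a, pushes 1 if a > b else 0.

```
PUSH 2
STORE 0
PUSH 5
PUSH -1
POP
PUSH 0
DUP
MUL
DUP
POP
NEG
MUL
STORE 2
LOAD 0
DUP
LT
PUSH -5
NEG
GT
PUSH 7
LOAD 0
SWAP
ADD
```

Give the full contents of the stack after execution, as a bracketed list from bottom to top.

[0, 9]

PUSH 2  → 2
STORE 0 → (empty)
PUSH 5  → 5
PUSH -1 → 5 -1
POP     → 5
PUSH 0  → 5 0
DUP     → 5 0 0
MUL     → 5 0
DUP     → 5 0 0
POP     → 5 0
NEG     → 5 0
MUL     → 0
STORE 2 → (empty)
LOAD 0  → 2
DUP     → 2 2
LT      → 0
PUSH -5 → 0 -5
NEG     → 0 5
GT      → 0
PUSH 7  → 0 7
LOAD 0  → 0 7 2
SWAP    → 0 2 7
ADD     → 0 9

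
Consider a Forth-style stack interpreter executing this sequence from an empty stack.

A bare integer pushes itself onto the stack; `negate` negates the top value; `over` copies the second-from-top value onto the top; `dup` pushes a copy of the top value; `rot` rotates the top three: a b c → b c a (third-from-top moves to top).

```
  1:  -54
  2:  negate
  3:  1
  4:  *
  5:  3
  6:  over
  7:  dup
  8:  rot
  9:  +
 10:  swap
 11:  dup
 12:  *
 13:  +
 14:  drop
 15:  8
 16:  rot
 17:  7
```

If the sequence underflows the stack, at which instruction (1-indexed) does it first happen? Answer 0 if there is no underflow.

16

-54    -> [-54]
negate -> [54]
1      -> [54, 1]
*      -> [54]
3      -> [54, 3]
over   -> [54, 3, 54]
dup    -> [54, 3, 54, 54]
rot    -> [54, 54, 54, 3]
+      -> [54, 54, 57]
swap   -> [54, 57, 54]
dup    -> [54, 57, 54, 54]
*      -> [54, 57, 2916]
+      -> [54, 2973]
drop   -> [54]
8      -> [54, 8]
rot  — needs 3 operands, stack has 2 → underflow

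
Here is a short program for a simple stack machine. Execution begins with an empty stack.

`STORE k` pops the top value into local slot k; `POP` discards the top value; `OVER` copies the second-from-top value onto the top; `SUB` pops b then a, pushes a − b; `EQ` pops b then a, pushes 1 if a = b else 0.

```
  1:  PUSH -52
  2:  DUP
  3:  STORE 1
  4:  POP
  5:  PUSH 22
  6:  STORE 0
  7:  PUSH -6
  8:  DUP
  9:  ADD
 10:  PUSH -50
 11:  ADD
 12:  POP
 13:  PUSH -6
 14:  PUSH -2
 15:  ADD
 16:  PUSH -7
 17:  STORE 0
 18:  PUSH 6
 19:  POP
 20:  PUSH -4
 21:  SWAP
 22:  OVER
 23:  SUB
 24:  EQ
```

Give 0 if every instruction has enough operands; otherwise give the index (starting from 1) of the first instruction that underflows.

0

PUSH -52  [-52]
DUP       [-52, -52]
STORE 1   [-52]
POP       []
PUSH 22   [22]
STORE 0   []
PUSH -6   [-6]
DUP       [-6, -6]
ADD       [-12]
PUSH -50  [-12, -50]
ADD       [-62]
POP       []
PUSH -6   [-6]
PUSH -2   [-6, -2]
ADD       [-8]
PUSH -7   [-8, -7]
STORE 0   [-8]
PUSH 6    [-8, 6]
POP       [-8]
PUSH -4   [-8, -4]
SWAP      [-4, -8]
OVER      [-4, -8, -4]
SUB       [-4, -4]
EQ        [1]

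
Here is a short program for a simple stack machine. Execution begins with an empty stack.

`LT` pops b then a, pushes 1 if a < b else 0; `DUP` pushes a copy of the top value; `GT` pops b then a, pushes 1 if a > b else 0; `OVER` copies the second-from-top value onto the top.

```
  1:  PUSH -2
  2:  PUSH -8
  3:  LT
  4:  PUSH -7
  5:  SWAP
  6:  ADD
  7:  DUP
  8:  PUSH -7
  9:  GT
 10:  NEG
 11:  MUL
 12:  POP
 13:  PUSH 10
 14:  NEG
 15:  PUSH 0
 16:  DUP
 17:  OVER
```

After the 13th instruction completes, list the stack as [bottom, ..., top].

[10]

PUSH -2  -2
PUSH -8  -2 -8
LT       0
PUSH -7  0 -7
SWAP     -7 0
ADD      -7
DUP      -7 -7
PUSH -7  -7 -7 -7
GT       -7 0
NEG      -7 0
MUL      0
POP      (empty)
PUSH 10  10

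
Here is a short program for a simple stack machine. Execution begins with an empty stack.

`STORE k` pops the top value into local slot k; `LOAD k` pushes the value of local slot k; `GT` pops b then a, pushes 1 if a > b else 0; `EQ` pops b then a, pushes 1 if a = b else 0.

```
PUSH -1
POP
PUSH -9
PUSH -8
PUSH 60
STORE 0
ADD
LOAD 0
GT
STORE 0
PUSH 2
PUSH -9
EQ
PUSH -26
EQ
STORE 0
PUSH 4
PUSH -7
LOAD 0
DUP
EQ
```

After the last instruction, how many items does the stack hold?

PUSH -1   -1
POP       (empty)
PUSH -9   -9
PUSH -8   -9 -8
PUSH 60   -9 -8 60
STORE 0   -9 -8
ADD       -17
LOAD 0    -17 60
GT        0
STORE 0   (empty)
PUSH 2    2
PUSH -9   2 -9
EQ        0
PUSH -26  0 -26
EQ        0
STORE 0   (empty)
PUSH 4    4
PUSH -7   4 -7
LOAD 0    4 -7 0
DUP       4 -7 0 0
EQ        4 -7 1

3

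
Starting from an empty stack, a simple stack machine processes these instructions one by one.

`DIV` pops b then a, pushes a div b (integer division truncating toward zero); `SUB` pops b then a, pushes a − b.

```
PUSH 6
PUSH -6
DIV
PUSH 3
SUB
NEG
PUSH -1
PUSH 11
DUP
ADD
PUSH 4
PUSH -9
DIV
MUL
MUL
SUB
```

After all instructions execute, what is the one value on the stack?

PUSH 6  : 6
PUSH -6 : 6 -6
DIV     : -1
PUSH 3  : -1 3
SUB     : -4
NEG     : 4
PUSH -1 : 4 -1
PUSH 11 : 4 -1 11
DUP     : 4 -1 11 11
ADD     : 4 -1 22
PUSH 4  : 4 -1 22 4
PUSH -9 : 4 -1 22 4 -9
DIV     : 4 -1 22 0
MUL     : 4 -1 0
MUL     : 4 0
SUB     : 4

4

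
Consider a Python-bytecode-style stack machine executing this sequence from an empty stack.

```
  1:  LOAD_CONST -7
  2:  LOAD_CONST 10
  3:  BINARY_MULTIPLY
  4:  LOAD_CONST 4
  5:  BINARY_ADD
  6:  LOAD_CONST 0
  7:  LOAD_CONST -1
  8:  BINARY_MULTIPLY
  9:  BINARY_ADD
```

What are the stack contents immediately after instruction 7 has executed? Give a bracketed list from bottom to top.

LOAD_CONST -7   -> [-7]
LOAD_CONST 10   -> [-7, 10]
BINARY_MULTIPLY -> [-70]
LOAD_CONST 4    -> [-70, 4]
BINARY_ADD      -> [-66]
LOAD_CONST 0    -> [-66, 0]
LOAD_CONST -1   -> [-66, 0, -1]

[-66, 0, -1]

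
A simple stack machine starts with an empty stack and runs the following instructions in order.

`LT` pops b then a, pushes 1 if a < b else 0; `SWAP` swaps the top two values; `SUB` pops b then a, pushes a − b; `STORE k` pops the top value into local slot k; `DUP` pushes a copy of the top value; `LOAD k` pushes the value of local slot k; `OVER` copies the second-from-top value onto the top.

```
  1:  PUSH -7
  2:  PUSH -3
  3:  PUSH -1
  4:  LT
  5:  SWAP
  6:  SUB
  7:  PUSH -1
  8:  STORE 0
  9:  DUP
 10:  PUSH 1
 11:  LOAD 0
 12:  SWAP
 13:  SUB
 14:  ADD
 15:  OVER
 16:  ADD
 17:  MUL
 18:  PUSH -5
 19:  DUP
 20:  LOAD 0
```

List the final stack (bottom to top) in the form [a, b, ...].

[112, -5, -5, -1]

PUSH -7  [-7]
PUSH -3  [-7, -3]
PUSH -1  [-7, -3, -1]
LT       [-7, 1]
SWAP     [1, -7]
SUB      [8]
PUSH -1  [8, -1]
STORE 0  [8]
DUP      [8, 8]
PUSH 1   [8, 8, 1]
LOAD 0   [8, 8, 1, -1]
SWAP     [8, 8, -1, 1]
SUB      [8, 8, -2]
ADD      [8, 6]
OVER     [8, 6, 8]
ADD      [8, 14]
MUL      [112]
PUSH -5  [112, -5]
DUP      [112, -5, -5]
LOAD 0   [112, -5, -5, -1]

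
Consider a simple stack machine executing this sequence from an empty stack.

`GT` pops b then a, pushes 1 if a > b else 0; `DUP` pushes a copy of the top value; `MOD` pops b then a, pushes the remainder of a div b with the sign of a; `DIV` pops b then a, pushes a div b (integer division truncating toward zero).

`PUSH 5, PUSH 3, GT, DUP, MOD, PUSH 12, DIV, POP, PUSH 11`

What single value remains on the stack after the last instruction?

PUSH 5  → 5
PUSH 3  → 5 3
GT      → 1
DUP     → 1 1
MOD     → 0
PUSH 12 → 0 12
DIV     → 0
POP     → (empty)
PUSH 11 → 11

11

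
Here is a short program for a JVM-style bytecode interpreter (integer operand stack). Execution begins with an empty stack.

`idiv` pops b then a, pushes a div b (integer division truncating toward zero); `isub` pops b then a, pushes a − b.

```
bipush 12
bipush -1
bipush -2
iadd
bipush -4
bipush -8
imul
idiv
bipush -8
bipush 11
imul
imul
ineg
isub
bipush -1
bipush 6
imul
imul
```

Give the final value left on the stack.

-72

bipush 12 → 12
bipush -1 → 12 -1
bipush -2 → 12 -1 -2
iadd      → 12 -3
bipush -4 → 12 -3 -4
bipush -8 → 12 -3 -4 -8
imul      → 12 -3 32
idiv      → 12 0
bipush -8 → 12 0 -8
bipush 11 → 12 0 -8 11
imul      → 12 0 -88
imul      → 12 0
ineg      → 12 0
isub      → 12
bipush -1 → 12 -1
bipush 6  → 12 -1 6
imul      → 12 -6
imul      → -72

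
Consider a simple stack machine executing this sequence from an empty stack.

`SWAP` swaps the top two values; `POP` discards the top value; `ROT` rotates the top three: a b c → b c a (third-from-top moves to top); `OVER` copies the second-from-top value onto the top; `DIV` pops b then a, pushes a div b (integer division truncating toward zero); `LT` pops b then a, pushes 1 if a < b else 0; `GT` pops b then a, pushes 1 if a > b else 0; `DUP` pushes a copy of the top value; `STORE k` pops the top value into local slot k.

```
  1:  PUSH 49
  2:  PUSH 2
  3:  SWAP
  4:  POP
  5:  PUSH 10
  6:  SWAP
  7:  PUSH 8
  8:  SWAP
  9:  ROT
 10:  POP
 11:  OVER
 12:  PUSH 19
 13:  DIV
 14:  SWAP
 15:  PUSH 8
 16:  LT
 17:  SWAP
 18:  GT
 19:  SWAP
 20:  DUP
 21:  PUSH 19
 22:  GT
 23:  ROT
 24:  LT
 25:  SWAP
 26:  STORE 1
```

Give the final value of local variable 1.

8

PUSH 49  [49]
PUSH 2   [49, 2]
SWAP     [2, 49]
POP      [2]
PUSH 10  [2, 10]
SWAP     [10, 2]
PUSH 8   [10, 2, 8]
SWAP     [10, 8, 2]
ROT      [8, 2, 10]
POP      [8, 2]
OVER     [8, 2, 8]
PUSH 19  [8, 2, 8, 19]
DIV      [8, 2, 0]
SWAP     [8, 0, 2]
PUSH 8   [8, 0, 2, 8]
LT       [8, 0, 1]
SWAP     [8, 1, 0]
GT       [8, 1]
SWAP     [1, 8]
DUP      [1, 8, 8]
PUSH 19  [1, 8, 8, 19]
GT       [1, 8, 0]
ROT      [8, 0, 1]
LT       [8, 1]
SWAP     [1, 8]
STORE 1  [1]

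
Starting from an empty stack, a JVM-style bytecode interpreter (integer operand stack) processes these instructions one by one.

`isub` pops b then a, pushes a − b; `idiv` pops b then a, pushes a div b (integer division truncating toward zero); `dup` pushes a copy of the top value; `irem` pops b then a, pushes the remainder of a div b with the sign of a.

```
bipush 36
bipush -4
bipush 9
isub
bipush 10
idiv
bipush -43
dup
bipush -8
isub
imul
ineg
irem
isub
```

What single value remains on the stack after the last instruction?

37

bipush 36  -> 36
bipush -4  -> 36 -4
bipush 9   -> 36 -4 9
isub       -> 36 -13
bipush 10  -> 36 -13 10
idiv       -> 36 -1
bipush -43 -> 36 -1 -43
dup        -> 36 -1 -43 -43
bipush -8  -> 36 -1 -43 -43 -8
isub       -> 36 -1 -43 -35
imul       -> 36 -1 1505
ineg       -> 36 -1 -1505
irem       -> 36 -1
isub       -> 37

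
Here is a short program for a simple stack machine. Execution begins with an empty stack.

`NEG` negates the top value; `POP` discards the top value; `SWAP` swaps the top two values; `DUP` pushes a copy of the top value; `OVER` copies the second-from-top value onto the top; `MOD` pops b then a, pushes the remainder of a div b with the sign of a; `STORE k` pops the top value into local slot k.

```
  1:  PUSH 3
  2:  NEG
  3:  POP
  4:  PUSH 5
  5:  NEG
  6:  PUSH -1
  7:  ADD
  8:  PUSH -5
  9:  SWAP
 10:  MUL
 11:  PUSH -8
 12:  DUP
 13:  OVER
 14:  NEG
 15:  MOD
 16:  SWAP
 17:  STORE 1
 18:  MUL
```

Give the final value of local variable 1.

-8

PUSH 3   3
NEG      -3
POP      (empty)
PUSH 5   5
NEG      -5
PUSH -1  -5 -1
ADD      -6
PUSH -5  -6 -5
SWAP     -5 -6
MUL      30
PUSH -8  30 -8
DUP      30 -8 -8
OVER     30 -8 -8 -8
NEG      30 -8 -8 8
MOD      30 -8 0
SWAP     30 0 -8
STORE 1  30 0
MUL      0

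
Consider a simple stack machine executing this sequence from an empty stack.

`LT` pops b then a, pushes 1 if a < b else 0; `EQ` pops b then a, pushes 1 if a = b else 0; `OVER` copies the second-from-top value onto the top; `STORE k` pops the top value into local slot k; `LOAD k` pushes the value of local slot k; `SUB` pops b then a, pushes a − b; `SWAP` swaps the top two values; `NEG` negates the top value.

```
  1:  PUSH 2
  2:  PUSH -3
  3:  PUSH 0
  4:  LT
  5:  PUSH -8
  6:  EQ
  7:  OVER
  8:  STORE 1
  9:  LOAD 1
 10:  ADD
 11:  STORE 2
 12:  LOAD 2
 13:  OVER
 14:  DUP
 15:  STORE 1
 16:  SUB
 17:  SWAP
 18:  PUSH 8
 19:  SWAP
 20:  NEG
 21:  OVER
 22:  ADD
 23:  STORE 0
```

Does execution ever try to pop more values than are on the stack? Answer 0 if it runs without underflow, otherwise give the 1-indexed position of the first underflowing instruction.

PUSH 2  -> 2
PUSH -3 -> 2 -3
PUSH 0  -> 2 -3 0
LT      -> 2 1
PUSH -8 -> 2 1 -8
EQ      -> 2 0
OVER    -> 2 0 2
STORE 1 -> 2 0
LOAD 1  -> 2 0 2
ADD     -> 2 2
STORE 2 -> 2
LOAD 2  -> 2 2
OVER    -> 2 2 2
DUP     -> 2 2 2 2
STORE 1 -> 2 2 2
SUB     -> 2 0
SWAP    -> 0 2
PUSH 8  -> 0 2 8
SWAP    -> 0 8 2
NEG     -> 0 8 -2
OVER    -> 0 8 -2 8
ADD     -> 0 8 6
STORE 0 -> 0 8

0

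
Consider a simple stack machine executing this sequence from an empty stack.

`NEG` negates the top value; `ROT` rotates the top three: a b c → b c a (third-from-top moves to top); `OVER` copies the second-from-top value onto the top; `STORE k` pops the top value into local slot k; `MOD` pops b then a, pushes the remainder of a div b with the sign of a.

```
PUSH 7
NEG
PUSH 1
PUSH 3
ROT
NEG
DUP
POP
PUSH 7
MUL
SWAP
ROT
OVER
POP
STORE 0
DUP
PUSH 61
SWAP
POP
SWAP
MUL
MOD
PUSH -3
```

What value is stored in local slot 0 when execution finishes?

1

PUSH 7  -> 7
NEG     -> -7
PUSH 1  -> -7 1
PUSH 3  -> -7 1 3
ROT     -> 1 3 -7
NEG     -> 1 3 7
DUP     -> 1 3 7 7
POP     -> 1 3 7
PUSH 7  -> 1 3 7 7
MUL     -> 1 3 49
SWAP    -> 1 49 3
ROT     -> 49 3 1
OVER    -> 49 3 1 3
POP     -> 49 3 1
STORE 0 -> 49 3
DUP     -> 49 3 3
PUSH 61 -> 49 3 3 61
SWAP    -> 49 3 61 3
POP     -> 49 3 61
SWAP    -> 49 61 3
MUL     -> 49 183
MOD     -> 49
PUSH -3 -> 49 -3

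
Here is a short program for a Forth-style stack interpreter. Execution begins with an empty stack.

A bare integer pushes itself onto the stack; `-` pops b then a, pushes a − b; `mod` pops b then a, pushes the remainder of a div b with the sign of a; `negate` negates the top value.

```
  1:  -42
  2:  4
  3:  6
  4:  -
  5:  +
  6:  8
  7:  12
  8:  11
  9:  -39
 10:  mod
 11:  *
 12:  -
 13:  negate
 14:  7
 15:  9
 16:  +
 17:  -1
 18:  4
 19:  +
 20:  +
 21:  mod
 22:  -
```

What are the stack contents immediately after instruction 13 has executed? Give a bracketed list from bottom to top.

-42    : [-42]
4      : [-42, 4]
6      : [-42, 4, 6]
-      : [-42, -2]
+      : [-44]
8      : [-44, 8]
12     : [-44, 8, 12]
11     : [-44, 8, 12, 11]
-39    : [-44, 8, 12, 11, -39]
mod    : [-44, 8, 12, 11]
*      : [-44, 8, 132]
-      : [-44, -124]
negate : [-44, 124]

[-44, 124]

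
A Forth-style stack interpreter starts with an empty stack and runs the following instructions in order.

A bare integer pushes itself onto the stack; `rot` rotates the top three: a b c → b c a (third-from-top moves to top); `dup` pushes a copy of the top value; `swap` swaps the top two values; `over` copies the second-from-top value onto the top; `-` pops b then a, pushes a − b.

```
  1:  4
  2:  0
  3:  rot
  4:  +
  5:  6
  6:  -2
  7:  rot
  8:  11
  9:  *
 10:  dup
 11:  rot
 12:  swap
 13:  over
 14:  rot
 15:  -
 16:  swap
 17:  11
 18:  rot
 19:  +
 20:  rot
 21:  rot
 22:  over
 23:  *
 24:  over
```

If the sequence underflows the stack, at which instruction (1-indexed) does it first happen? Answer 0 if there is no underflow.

4 -> 4
0 -> 4 0
rot  — needs 3 operands, stack has 2 → underflow

3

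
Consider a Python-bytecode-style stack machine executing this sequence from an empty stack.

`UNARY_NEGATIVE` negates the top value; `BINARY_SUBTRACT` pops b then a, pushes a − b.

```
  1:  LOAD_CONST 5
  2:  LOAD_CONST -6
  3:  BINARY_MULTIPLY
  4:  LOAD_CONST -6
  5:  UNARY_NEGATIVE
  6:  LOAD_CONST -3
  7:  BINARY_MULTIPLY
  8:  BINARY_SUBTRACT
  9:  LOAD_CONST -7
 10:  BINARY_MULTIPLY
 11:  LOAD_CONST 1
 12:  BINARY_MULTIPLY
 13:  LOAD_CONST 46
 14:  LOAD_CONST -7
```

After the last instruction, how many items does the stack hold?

LOAD_CONST 5    : 5
LOAD_CONST -6   : 5 -6
BINARY_MULTIPLY : -30
LOAD_CONST -6   : -30 -6
UNARY_NEGATIVE  : -30 6
LOAD_CONST -3   : -30 6 -3
BINARY_MULTIPLY : -30 -18
BINARY_SUBTRACT : -12
LOAD_CONST -7   : -12 -7
BINARY_MULTIPLY : 84
LOAD_CONST 1    : 84 1
BINARY_MULTIPLY : 84
LOAD_CONST 46   : 84 46
LOAD_CONST -7   : 84 46 -7

3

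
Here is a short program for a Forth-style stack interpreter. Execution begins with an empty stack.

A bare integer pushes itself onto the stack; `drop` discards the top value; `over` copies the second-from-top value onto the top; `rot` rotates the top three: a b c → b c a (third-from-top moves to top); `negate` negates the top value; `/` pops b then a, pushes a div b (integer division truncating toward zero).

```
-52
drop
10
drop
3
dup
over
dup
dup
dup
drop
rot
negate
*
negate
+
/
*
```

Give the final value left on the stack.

0

-52    -> -52
drop   -> (empty)
10     -> 10
drop   -> (empty)
3      -> 3
dup    -> 3 3
over   -> 3 3 3
dup    -> 3 3 3 3
dup    -> 3 3 3 3 3
dup    -> 3 3 3 3 3 3
drop   -> 3 3 3 3 3
rot    -> 3 3 3 3 3
negate -> 3 3 3 3 -3
*      -> 3 3 3 -9
negate -> 3 3 3 9
+      -> 3 3 12
/      -> 3 0
*      -> 0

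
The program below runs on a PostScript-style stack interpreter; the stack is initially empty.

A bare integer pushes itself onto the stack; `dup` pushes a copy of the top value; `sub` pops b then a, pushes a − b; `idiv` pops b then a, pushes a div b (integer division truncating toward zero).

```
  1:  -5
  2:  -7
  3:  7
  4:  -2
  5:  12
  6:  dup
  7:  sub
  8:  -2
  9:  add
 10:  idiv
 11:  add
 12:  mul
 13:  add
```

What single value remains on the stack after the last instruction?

-5   : -5
-7   : -5 -7
7    : -5 -7 7
-2   : -5 -7 7 -2
12   : -5 -7 7 -2 12
dup  : -5 -7 7 -2 12 12
sub  : -5 -7 7 -2 0
-2   : -5 -7 7 -2 0 -2
add  : -5 -7 7 -2 -2
idiv : -5 -7 7 1
add  : -5 -7 8
mul  : -5 -56
add  : -61

-61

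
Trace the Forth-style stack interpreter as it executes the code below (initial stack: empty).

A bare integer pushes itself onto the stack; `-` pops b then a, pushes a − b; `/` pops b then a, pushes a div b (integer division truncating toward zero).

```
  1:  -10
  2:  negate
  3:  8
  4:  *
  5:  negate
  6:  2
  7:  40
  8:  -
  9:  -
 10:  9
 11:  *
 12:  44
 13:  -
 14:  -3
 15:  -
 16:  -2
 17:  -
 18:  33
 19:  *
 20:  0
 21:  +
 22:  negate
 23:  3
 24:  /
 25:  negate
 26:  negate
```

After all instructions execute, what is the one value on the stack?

4587

-10     [-10]
negate  [10]
8       [10, 8]
*       [80]
negate  [-80]
2       [-80, 2]
40      [-80, 2, 40]
-       [-80, -38]
-       [-42]
9       [-42, 9]
*       [-378]
44      [-378, 44]
-       [-422]
-3      [-422, -3]
-       [-419]
-2      [-419, -2]
-       [-417]
33      [-417, 33]
*       [-13761]
0       [-13761, 0]
+       [-13761]
negate  [13761]
3       [13761, 3]
/       [4587]
negate  [-4587]
negate  [4587]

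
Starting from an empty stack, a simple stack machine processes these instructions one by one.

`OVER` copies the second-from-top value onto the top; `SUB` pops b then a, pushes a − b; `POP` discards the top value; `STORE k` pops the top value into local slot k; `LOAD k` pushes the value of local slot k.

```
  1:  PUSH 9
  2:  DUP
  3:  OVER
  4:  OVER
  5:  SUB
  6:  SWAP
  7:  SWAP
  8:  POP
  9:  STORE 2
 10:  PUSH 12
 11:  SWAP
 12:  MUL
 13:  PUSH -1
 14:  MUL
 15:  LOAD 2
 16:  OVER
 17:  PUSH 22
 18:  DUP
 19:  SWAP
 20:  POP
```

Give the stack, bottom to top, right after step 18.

[-108, 9, -108, 22, 22]

PUSH 9  → 9
DUP     → 9 9
OVER    → 9 9 9
OVER    → 9 9 9 9
SUB     → 9 9 0
SWAP    → 9 0 9
SWAP    → 9 9 0
POP     → 9 9
STORE 2 → 9
PUSH 12 → 9 12
SWAP    → 12 9
MUL     → 108
PUSH -1 → 108 -1
MUL     → -108
LOAD 2  → -108 9
OVER    → -108 9 -108
PUSH 22 → -108 9 -108 22
DUP     → -108 9 -108 22 22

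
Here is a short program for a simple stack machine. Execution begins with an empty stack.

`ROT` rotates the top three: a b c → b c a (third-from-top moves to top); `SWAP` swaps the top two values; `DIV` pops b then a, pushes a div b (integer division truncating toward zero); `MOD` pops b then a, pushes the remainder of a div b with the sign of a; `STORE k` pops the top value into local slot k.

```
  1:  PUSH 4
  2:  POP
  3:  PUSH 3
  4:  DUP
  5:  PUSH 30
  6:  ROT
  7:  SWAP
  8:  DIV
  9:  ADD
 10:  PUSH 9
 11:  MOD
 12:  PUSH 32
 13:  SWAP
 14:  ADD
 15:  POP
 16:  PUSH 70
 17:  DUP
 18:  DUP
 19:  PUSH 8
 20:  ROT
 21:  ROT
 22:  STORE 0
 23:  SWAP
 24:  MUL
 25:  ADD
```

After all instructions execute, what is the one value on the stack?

PUSH 4  → [4]
POP     → []
PUSH 3  → [3]
DUP     → [3, 3]
PUSH 30 → [3, 3, 30]
ROT     → [3, 30, 3]
SWAP    → [3, 3, 30]
DIV     → [3, 0]
ADD     → [3]
PUSH 9  → [3, 9]
MOD     → [3]
PUSH 32 → [3, 32]
SWAP    → [32, 3]
ADD     → [35]
POP     → []
PUSH 70 → [70]
DUP     → [70, 70]
DUP     → [70, 70, 70]
PUSH 8  → [70, 70, 70, 8]
ROT     → [70, 70, 8, 70]
ROT     → [70, 8, 70, 70]
STORE 0 → [70, 8, 70]
SWAP    → [70, 70, 8]
MUL     → [70, 560]
ADD     → [630]

630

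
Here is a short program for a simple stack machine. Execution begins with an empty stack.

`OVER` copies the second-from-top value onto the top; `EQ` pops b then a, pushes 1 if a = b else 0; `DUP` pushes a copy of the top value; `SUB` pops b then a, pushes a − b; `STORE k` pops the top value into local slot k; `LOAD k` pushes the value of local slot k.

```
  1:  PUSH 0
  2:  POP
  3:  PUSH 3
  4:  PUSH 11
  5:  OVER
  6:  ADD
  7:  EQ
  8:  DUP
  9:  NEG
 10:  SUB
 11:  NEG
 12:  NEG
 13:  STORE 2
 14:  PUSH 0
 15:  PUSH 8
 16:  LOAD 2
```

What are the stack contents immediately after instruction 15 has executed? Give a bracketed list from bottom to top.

PUSH 0   [0]
POP      []
PUSH 3   [3]
PUSH 11  [3, 11]
OVER     [3, 11, 3]
ADD      [3, 14]
EQ       [0]
DUP      [0, 0]
NEG      [0, 0]
SUB      [0]
NEG      [0]
NEG      [0]
STORE 2  []
PUSH 0   [0]
PUSH 8   [0, 8]

[0, 8]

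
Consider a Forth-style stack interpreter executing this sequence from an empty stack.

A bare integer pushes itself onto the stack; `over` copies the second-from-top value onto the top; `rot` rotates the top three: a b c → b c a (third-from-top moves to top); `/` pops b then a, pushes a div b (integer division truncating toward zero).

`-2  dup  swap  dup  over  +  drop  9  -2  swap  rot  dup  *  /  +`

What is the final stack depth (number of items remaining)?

-2    [-2]
dup   [-2, -2]
swap  [-2, -2]
dup   [-2, -2, -2]
over  [-2, -2, -2, -2]
+     [-2, -2, -4]
drop  [-2, -2]
9     [-2, -2, 9]
-2    [-2, -2, 9, -2]
swap  [-2, -2, -2, 9]
rot   [-2, -2, 9, -2]
dup   [-2, -2, 9, -2, -2]
*     [-2, -2, 9, 4]
/     [-2, -2, 2]
+     [-2, 0]

2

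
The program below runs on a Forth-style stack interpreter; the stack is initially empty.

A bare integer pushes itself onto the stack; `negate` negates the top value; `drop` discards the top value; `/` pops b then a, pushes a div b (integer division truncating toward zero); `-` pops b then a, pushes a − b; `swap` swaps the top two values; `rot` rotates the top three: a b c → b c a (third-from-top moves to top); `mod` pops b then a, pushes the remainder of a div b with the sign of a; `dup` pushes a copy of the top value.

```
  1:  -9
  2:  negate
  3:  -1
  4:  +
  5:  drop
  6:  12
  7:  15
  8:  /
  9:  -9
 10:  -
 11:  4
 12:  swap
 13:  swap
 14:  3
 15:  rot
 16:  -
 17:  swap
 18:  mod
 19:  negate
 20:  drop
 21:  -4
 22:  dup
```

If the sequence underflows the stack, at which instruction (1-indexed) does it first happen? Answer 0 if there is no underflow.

-9     : [-9]
negate : [9]
-1     : [9, -1]
+      : [8]
drop   : []
12     : [12]
15     : [12, 15]
/      : [0]
-9     : [0, -9]
-      : [9]
4      : [9, 4]
swap   : [4, 9]
swap   : [9, 4]
3      : [9, 4, 3]
rot    : [4, 3, 9]
-      : [4, -6]
swap   : [-6, 4]
mod    : [-2]
negate : [2]
drop   : []
-4     : [-4]
dup    : [-4, -4]

0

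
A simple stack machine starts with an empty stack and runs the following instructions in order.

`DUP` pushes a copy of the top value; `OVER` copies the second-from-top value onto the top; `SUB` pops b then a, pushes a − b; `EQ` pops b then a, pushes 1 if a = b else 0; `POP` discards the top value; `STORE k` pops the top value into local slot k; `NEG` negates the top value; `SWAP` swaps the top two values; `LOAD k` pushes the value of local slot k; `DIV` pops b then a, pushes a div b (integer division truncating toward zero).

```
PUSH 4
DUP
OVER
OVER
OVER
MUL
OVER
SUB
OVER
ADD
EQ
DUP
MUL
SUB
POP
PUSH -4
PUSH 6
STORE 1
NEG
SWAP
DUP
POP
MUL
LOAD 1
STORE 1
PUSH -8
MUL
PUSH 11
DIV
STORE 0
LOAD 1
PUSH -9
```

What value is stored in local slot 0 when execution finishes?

-11

PUSH 4  -> 4
DUP     -> 4 4
OVER    -> 4 4 4
OVER    -> 4 4 4 4
OVER    -> 4 4 4 4 4
MUL     -> 4 4 4 16
OVER    -> 4 4 4 16 4
SUB     -> 4 4 4 12
OVER    -> 4 4 4 12 4
ADD     -> 4 4 4 16
EQ      -> 4 4 0
DUP     -> 4 4 0 0
MUL     -> 4 4 0
SUB     -> 4 4
POP     -> 4
PUSH -4 -> 4 -4
PUSH 6  -> 4 -4 6
STORE 1 -> 4 -4
NEG     -> 4 4
SWAP    -> 4 4
DUP     -> 4 4 4
POP     -> 4 4
MUL     -> 16
LOAD 1  -> 16 6
STORE 1 -> 16
PUSH -8 -> 16 -8
MUL     -> -128
PUSH 11 -> -128 11
DIV     -> -11
STORE 0 -> (empty)
LOAD 1  -> 6
PUSH -9 -> 6 -9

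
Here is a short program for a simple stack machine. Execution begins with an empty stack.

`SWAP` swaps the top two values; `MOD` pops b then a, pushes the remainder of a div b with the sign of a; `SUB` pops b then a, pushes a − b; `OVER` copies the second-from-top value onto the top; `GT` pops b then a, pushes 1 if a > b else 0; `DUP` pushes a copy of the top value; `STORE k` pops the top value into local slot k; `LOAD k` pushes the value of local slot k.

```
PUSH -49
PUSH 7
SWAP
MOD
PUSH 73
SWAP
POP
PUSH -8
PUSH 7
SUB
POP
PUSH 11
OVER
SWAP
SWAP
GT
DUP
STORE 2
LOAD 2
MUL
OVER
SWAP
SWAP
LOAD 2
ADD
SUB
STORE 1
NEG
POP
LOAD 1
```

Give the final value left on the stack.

PUSH -49 : -49
PUSH 7   : -49 7
SWAP     : 7 -49
MOD      : 7
PUSH 73  : 7 73
SWAP     : 73 7
POP      : 73
PUSH -8  : 73 -8
PUSH 7   : 73 -8 7
SUB      : 73 -15
POP      : 73
PUSH 11  : 73 11
OVER     : 73 11 73
SWAP     : 73 73 11
SWAP     : 73 11 73
GT       : 73 0
DUP      : 73 0 0
STORE 2  : 73 0
LOAD 2   : 73 0 0
MUL      : 73 0
OVER     : 73 0 73
SWAP     : 73 73 0
SWAP     : 73 0 73
LOAD 2   : 73 0 73 0
ADD      : 73 0 73
SUB      : 73 -73
STORE 1  : 73
NEG      : -73
POP      : (empty)
LOAD 1   : -73

-73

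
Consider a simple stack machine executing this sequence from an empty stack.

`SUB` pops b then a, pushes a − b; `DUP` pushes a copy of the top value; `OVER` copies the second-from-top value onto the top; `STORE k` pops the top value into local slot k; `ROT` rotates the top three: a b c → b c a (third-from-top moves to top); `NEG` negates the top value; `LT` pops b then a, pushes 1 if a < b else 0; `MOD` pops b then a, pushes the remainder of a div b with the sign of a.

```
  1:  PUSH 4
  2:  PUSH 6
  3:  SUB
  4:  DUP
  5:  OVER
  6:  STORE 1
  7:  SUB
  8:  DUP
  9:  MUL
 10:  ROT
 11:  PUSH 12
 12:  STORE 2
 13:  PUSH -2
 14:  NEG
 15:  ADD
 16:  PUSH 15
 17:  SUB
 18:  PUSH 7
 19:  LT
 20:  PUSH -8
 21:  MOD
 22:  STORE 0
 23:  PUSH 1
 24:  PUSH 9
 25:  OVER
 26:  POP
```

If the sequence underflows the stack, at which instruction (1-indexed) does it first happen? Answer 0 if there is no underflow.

PUSH 4  → [4]
PUSH 6  → [4, 6]
SUB     → [-2]
DUP     → [-2, -2]
OVER    → [-2, -2, -2]
STORE 1 → [-2, -2]
SUB     → [0]
DUP     → [0, 0]
MUL     → [0]
ROT  — needs 3 operands, stack has 1 → underflow

10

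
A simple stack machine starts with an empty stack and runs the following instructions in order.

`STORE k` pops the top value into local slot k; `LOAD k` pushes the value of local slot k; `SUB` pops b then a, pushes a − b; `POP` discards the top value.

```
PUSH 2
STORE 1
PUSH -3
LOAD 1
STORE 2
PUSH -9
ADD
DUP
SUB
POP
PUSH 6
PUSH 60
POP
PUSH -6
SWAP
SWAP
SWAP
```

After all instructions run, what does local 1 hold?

PUSH 2  : 2
STORE 1 : (empty)
PUSH -3 : -3
LOAD 1  : -3 2
STORE 2 : -3
PUSH -9 : -3 -9
ADD     : -12
DUP     : -12 -12
SUB     : 0
POP     : (empty)
PUSH 6  : 6
PUSH 60 : 6 60
POP     : 6
PUSH -6 : 6 -6
SWAP    : -6 6
SWAP    : 6 -6
SWAP    : -6 6

2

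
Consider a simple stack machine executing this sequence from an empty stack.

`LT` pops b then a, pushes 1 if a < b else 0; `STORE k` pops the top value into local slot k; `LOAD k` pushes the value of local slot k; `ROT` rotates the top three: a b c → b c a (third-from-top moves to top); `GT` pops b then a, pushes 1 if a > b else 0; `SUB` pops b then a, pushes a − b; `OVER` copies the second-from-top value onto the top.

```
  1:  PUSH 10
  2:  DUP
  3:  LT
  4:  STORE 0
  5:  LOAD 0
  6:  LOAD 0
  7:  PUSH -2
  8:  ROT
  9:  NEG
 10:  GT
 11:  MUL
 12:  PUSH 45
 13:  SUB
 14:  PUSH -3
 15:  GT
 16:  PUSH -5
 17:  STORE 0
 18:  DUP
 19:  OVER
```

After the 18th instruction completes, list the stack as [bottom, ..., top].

PUSH 10 → 10
DUP     → 10 10
LT      → 0
STORE 0 → (empty)
LOAD 0  → 0
LOAD 0  → 0 0
PUSH -2 → 0 0 -2
ROT     → 0 -2 0
NEG     → 0 -2 0
GT      → 0 0
MUL     → 0
PUSH 45 → 0 45
SUB     → -45
PUSH -3 → -45 -3
GT      → 0
PUSH -5 → 0 -5
STORE 0 → 0
DUP     → 0 0

[0, 0]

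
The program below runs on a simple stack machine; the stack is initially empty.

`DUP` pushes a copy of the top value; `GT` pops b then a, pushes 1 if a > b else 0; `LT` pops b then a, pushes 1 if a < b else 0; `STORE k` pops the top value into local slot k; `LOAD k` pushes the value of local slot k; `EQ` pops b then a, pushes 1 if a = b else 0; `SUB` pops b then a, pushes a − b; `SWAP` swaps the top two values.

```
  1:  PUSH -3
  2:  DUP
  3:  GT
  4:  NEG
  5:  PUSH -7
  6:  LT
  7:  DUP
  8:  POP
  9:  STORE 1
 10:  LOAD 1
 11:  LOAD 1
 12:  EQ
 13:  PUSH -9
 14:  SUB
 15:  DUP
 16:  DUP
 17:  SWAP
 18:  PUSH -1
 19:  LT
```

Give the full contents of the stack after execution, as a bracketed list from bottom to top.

[10, 10, 0]

PUSH -3 -> -3
DUP     -> -3 -3
GT      -> 0
NEG     -> 0
PUSH -7 -> 0 -7
LT      -> 0
DUP     -> 0 0
POP     -> 0
STORE 1 -> (empty)
LOAD 1  -> 0
LOAD 1  -> 0 0
EQ      -> 1
PUSH -9 -> 1 -9
SUB     -> 10
DUP     -> 10 10
DUP     -> 10 10 10
SWAP    -> 10 10 10
PUSH -1 -> 10 10 10 -1
LT      -> 10 10 0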